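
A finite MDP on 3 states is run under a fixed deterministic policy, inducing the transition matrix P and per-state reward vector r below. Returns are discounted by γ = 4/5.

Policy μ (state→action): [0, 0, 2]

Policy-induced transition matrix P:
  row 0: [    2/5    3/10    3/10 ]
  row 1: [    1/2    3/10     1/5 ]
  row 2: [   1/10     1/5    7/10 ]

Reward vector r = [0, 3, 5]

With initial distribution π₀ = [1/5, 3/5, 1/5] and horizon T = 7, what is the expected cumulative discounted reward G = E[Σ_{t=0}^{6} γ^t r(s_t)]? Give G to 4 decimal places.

G = 11.0776

t=0: π = [0.2000, 0.6000, 0.2000], E[r] = 2.8000, γ^t·E[r] = 2.800000, running G = 2.800000
t=1: π = [0.4000, 0.2800, 0.3200], E[r] = 2.4400, γ^t·E[r] = 1.952000, running G = 4.752000
t=2: π = [0.3320, 0.2680, 0.4000], E[r] = 2.8040, γ^t·E[r] = 1.794560, running G = 6.546560
t=3: π = [0.3068, 0.2600, 0.4332], E[r] = 2.9460, γ^t·E[r] = 1.508352, running G = 8.054912
t=4: π = [0.2960, 0.2567, 0.4473], E[r] = 3.0064, γ^t·E[r] = 1.231438, running G = 9.286350
t=5: π = [0.2915, 0.2553, 0.4532], E[r] = 3.0320, γ^t·E[r] = 0.993538, running G = 10.279887
t=6: π = [0.2896, 0.2547, 0.4558], E[r] = 3.0429, γ^t·E[r] = 0.797672, running G = 11.077560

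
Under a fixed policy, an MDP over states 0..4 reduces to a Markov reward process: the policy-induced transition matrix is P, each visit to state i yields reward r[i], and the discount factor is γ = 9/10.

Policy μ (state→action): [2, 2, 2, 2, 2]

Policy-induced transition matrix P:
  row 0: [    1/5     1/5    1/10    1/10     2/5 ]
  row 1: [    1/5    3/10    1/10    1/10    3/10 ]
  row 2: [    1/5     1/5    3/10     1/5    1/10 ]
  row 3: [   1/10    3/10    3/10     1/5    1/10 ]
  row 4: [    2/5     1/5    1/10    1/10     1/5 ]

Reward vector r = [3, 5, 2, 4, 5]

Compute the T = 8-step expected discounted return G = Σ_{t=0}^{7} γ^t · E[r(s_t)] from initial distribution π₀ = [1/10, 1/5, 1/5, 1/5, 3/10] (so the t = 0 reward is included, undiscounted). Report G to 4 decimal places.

G = 22.3583

t=0: π = [0.1000, 0.2000, 0.2000, 0.2000, 0.3000], E[r] = 4.0000, γ^t·E[r] = 4.000000, running G = 4.000000
t=1: π = [0.2400, 0.2400, 0.1800, 0.1400, 0.2000], E[r] = 3.8400, γ^t·E[r] = 3.456000, running G = 7.456000
t=2: π = [0.2260, 0.2380, 0.1640, 0.1320, 0.2400], E[r] = 3.9240, γ^t·E[r] = 3.178440, running G = 10.634440
t=3: π = [0.2348, 0.2370, 0.1592, 0.1296, 0.2394], E[r] = 3.9232, γ^t·E[r] = 2.860013, running G = 13.494453
t=4: π = [0.2349, 0.2367, 0.1578, 0.1289, 0.2418], E[r] = 3.9280, γ^t·E[r] = 2.577161, running G = 16.071614
t=5: π = [0.2355, 0.2366, 0.1573, 0.1287, 0.2420], E[r] = 3.9284, γ^t·E[r] = 2.319690, running G = 18.391304
t=6: π = [0.2355, 0.2365, 0.1572, 0.1286, 0.2421], E[r] = 3.9287, γ^t·E[r] = 2.087896, running G = 20.479200
t=7: π = [0.2356, 0.2365, 0.1572, 0.1286, 0.2422], E[r] = 3.9288, γ^t·E[r] = 1.879134, running G = 22.358333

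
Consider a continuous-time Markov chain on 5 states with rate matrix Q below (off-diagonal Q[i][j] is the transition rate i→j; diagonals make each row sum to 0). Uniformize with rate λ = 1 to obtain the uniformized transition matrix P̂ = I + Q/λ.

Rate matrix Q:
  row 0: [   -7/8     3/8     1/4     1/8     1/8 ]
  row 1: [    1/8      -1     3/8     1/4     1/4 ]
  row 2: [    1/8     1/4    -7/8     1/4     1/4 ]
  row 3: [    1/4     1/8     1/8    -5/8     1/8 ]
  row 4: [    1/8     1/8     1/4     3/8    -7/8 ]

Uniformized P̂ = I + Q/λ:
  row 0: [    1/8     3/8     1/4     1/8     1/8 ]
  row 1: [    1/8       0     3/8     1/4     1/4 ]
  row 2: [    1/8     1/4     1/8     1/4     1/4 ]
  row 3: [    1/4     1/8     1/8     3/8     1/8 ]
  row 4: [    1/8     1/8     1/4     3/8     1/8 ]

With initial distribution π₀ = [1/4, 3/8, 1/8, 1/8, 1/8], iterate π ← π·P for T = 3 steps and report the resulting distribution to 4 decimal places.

t=0: π = [0.2500, 0.3750, 0.1250, 0.1250, 0.1250]
t=1: π = [0.1406, 0.1563, 0.2656, 0.2500, 0.1875]
t=2: π = [0.1563, 0.1738, 0.2051, 0.2871, 0.1777]
t=3: π = [0.1609, 0.1680, 0.2102, 0.2886, 0.1724]

π = [0.1609, 0.1680, 0.2102, 0.2886, 0.1724]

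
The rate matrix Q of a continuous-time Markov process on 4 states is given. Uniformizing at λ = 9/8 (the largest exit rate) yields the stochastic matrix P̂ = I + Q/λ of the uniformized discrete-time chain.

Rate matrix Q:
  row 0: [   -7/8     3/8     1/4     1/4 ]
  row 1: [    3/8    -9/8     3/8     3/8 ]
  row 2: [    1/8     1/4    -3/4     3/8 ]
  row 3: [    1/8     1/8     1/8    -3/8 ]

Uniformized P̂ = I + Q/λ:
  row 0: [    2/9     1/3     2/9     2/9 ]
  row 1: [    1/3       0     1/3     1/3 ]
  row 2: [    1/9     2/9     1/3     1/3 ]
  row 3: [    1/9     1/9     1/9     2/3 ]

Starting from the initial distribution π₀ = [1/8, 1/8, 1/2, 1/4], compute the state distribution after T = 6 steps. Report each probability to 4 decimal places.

t=0: π = [0.1250, 0.1250, 0.5000, 0.2500]
t=1: π = [0.1528, 0.1806, 0.2639, 0.4028]
t=2: π = [0.1682, 0.1543, 0.2269, 0.4506]
t=3: π = [0.1641, 0.1566, 0.2145, 0.4648]
t=4: π = [0.1641, 0.1540, 0.2118, 0.4701]
t=5: π = [0.1636, 0.1540, 0.2106, 0.4718]
t=6: π = [0.1635, 0.1538, 0.2103, 0.4724]

π = [0.1635, 0.1538, 0.2103, 0.4724]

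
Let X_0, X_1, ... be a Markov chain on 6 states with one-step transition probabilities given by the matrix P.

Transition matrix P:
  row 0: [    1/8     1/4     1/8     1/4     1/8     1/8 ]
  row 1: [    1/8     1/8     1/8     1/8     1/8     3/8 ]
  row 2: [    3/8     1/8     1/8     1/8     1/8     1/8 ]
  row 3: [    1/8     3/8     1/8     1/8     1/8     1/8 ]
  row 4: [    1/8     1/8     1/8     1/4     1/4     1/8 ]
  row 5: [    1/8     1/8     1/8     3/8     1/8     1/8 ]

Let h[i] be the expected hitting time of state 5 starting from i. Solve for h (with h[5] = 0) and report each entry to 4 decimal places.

h = [5.6103, 4.3787, 5.7813, 5.4734, 5.7862, 0.0000]

First-step conditioning: h[5] = 0; for i ≠ 5, h[i] = 1 + Σ_k P[i][k]·h[k].
  h[0] = 1 + 1/8·h[0] + 1/4·h[1] + 1/8·h[2] + 1/4·h[3] + 1/8·h[4]
  h[1] = 1 + 1/8·h[0] + 1/8·h[1] + 1/8·h[2] + 1/8·h[3] + 1/8·h[4]
  h[2] = 1 + 3/8·h[0] + 1/8·h[1] + 1/8·h[2] + 1/8·h[3] + 1/8·h[4]
  h[3] = 1 + 1/8·h[0] + 3/8·h[1] + 1/8·h[2] + 1/8·h[3] + 1/8·h[4]
  h[4] = 1 + 1/8·h[0] + 1/8·h[1] + 1/8·h[2] + 1/4·h[3] + 1/4·h[4]
Solving the 5×5 linear system over states ≠ 5 gives exactly h = [9184/1637, 7168/1637, 9464/1637, 8960/1637, 9472/1637, 0] (h[5] = 0 is the target).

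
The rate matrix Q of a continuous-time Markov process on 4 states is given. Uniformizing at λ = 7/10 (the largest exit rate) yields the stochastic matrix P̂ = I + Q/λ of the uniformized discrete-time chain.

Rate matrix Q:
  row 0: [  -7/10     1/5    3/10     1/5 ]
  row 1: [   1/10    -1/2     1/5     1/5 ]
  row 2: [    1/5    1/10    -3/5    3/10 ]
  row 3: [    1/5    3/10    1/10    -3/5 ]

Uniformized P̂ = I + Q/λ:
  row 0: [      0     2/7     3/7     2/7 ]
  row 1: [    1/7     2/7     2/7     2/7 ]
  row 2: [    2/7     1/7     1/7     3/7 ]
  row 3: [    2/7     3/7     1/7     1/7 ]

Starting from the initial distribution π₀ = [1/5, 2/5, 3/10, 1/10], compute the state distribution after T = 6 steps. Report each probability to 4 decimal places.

t=0: π = [0.2000, 0.4000, 0.3000, 0.1000]
t=1: π = [0.1714, 0.2571, 0.2571, 0.3143]
t=2: π = [0.2000, 0.2939, 0.2286, 0.2776]
t=3: π = [0.1866, 0.2927, 0.2420, 0.2787]
t=4: π = [0.1906, 0.2910, 0.2380, 0.2805]
t=5: π = [0.1897, 0.2918, 0.2389, 0.2796]
t=6: π = [0.1898, 0.2915, 0.2387, 0.2799]

π = [0.1898, 0.2915, 0.2387, 0.2799]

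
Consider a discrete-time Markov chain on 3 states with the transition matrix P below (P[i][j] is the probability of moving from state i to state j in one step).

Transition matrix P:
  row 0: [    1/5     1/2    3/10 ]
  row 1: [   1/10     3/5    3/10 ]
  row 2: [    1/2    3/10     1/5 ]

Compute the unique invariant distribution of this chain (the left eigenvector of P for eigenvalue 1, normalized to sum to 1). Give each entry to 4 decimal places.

Balance equations π_j = Σ_i π_i·P[i][j]:
  π_0 = 1/5·π_0 + 1/10·π_1 + 1/2·π_2
  π_1 = 1/2·π_0 + 3/5·π_1 + 3/10·π_2
  normalize: π_0 + π_1 + π_2 = 1
Solving the linear system gives exactly π = [23/99, 49/99, 3/11].

π = [0.2323, 0.4949, 0.2727]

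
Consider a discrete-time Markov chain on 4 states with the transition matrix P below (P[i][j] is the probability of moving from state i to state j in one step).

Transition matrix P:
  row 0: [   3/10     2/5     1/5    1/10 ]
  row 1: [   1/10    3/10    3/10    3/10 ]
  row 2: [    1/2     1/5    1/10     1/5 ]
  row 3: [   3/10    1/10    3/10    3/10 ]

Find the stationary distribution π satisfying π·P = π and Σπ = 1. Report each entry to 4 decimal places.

π = [0.2925, 0.2629, 0.2256, 0.2189]

Balance equations π_j = Σ_i π_i·P[i][j]:
  π_0 = 3/10·π_0 + 1/10·π_1 + 1/2·π_2 + 3/10·π_3
  π_1 = 2/5·π_0 + 3/10·π_1 + 1/5·π_2 + 1/10·π_3
  π_2 = 1/5·π_0 + 3/10·π_1 + 1/10·π_2 + 3/10·π_3
  normalize: π_0 + π_1 + π_2 + π_3 = 1
Solving the linear system gives exactly π = [153/523, 275/1046, 118/523, 229/1046].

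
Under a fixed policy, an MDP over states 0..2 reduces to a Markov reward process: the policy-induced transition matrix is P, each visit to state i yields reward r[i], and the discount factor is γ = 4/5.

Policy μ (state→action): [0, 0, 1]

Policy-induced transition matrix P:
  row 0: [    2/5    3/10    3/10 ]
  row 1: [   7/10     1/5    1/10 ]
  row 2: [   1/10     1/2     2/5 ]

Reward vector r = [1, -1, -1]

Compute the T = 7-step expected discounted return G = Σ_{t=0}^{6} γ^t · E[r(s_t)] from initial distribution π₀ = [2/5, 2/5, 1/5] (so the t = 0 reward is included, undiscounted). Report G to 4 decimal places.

G = -0.6197

t=0: π = [0.4000, 0.4000, 0.2000], E[r] = -0.2000, γ^t·E[r] = -0.200000, running G = -0.200000
t=1: π = [0.4600, 0.3000, 0.2400], E[r] = -0.0800, γ^t·E[r] = -0.064000, running G = -0.264000
t=2: π = [0.4180, 0.3180, 0.2640], E[r] = -0.1640, γ^t·E[r] = -0.104960, running G = -0.368960
t=3: π = [0.4162, 0.3210, 0.2628], E[r] = -0.1676, γ^t·E[r] = -0.085811, running G = -0.454771
t=4: π = [0.4175, 0.3205, 0.2621], E[r] = -0.1651, γ^t·E[r] = -0.067617, running G = -0.522388
t=5: π = [0.4175, 0.3204, 0.2621], E[r] = -0.1650, γ^t·E[r] = -0.054058, running G = -0.576446
t=6: π = [0.4175, 0.3204, 0.2621], E[r] = -0.1650, γ^t·E[r] = -0.043266, running G = -0.619712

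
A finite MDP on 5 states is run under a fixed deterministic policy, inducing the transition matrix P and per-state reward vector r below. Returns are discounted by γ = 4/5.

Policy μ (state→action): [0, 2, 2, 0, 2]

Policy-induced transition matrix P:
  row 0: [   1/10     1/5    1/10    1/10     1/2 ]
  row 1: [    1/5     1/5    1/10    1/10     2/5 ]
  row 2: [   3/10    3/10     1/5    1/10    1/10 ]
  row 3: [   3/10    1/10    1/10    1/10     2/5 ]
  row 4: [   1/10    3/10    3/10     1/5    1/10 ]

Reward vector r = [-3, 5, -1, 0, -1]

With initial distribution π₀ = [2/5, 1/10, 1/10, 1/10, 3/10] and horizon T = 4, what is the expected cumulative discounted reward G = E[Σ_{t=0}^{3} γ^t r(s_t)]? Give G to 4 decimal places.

G = -0.7415

t=0: π = [0.4000, 0.1000, 0.1000, 0.1000, 0.3000], E[r] = -1.1000, γ^t·E[r] = -1.100000, running G = -1.100000
t=1: π = [0.1500, 0.2300, 0.1700, 0.1300, 0.3200], E[r] = 0.2100, γ^t·E[r] = 0.168000, running G = -0.932000
t=2: π = [0.1830, 0.2360, 0.1810, 0.1320, 0.2680], E[r] = 0.1820, γ^t·E[r] = 0.116480, running G = -0.815520
t=3: π = [0.1862, 0.2317, 0.1717, 0.1268, 0.2836], E[r] = 0.1446, γ^t·E[r] = 0.074035, running G = -0.741485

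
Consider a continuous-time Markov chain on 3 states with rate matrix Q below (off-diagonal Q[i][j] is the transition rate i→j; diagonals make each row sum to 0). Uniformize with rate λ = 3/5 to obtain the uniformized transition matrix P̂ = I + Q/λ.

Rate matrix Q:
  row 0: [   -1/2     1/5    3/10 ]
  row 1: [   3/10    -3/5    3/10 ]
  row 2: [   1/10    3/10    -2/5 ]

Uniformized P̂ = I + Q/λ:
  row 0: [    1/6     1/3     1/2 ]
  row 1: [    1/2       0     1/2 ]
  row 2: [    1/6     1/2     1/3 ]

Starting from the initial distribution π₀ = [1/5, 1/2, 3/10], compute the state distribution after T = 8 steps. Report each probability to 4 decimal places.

π = [0.2678, 0.3036, 0.4286]

t=0: π = [0.2000, 0.5000, 0.3000]
t=1: π = [0.3333, 0.2167, 0.4500]
t=2: π = [0.2389, 0.3361, 0.4250]
t=3: π = [0.2787, 0.2921, 0.4292]
t=4: π = [0.2640, 0.3075, 0.4285]
t=5: π = [0.2692, 0.3023, 0.4286]
t=6: π = [0.2674, 0.3040, 0.4286]
t=7: π = [0.2680, 0.3034, 0.4286]
t=8: π = [0.2678, 0.3036, 0.4286]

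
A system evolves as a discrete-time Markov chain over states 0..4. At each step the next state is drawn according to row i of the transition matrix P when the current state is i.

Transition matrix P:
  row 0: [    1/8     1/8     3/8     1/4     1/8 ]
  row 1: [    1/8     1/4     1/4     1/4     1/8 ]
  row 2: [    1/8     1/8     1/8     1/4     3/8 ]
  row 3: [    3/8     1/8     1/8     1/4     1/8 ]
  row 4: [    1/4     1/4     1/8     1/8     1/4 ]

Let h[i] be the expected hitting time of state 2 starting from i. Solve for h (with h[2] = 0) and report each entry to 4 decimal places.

h = [3.8337, 4.3814, 0.0000, 4.7922, 4.8704]

First-step conditioning: h[2] = 0; for i ≠ 2, h[i] = 1 + Σ_k P[i][k]·h[k].
  h[0] = 1 + 1/8·h[0] + 1/8·h[1] + 1/4·h[3] + 1/8·h[4]
  h[1] = 1 + 1/8·h[0] + 1/4·h[1] + 1/4·h[3] + 1/8·h[4]
  h[3] = 1 + 3/8·h[0] + 1/8·h[1] + 1/4·h[3] + 1/8·h[4]
  h[4] = 1 + 1/4·h[0] + 1/4·h[1] + 1/8·h[3] + 1/4·h[4]
Solving the 4×4 linear system over states ≠ 2 gives exactly h = [1568/409, 1792/409, 0, 1960/409, 1992/409] (h[2] = 0 is the target).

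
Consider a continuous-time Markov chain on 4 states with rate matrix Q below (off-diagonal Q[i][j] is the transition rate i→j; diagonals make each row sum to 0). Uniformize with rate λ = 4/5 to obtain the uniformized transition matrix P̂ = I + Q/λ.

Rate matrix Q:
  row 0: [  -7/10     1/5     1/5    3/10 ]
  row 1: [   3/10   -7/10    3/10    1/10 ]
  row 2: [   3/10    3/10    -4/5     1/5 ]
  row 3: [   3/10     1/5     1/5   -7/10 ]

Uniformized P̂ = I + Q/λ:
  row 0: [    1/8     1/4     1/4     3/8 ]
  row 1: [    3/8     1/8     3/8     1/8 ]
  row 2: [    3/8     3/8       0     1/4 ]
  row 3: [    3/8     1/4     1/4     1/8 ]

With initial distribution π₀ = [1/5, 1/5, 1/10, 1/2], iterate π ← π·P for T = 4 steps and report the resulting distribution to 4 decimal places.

π = [0.2996, 0.2477, 0.2239, 0.2288]

t=0: π = [0.2000, 0.2000, 0.1000, 0.5000]
t=1: π = [0.3250, 0.2375, 0.2500, 0.1875]
t=2: π = [0.2938, 0.2516, 0.2172, 0.2375]
t=3: π = [0.3016, 0.2457, 0.2271, 0.2256]
t=4: π = [0.2996, 0.2477, 0.2239, 0.2288]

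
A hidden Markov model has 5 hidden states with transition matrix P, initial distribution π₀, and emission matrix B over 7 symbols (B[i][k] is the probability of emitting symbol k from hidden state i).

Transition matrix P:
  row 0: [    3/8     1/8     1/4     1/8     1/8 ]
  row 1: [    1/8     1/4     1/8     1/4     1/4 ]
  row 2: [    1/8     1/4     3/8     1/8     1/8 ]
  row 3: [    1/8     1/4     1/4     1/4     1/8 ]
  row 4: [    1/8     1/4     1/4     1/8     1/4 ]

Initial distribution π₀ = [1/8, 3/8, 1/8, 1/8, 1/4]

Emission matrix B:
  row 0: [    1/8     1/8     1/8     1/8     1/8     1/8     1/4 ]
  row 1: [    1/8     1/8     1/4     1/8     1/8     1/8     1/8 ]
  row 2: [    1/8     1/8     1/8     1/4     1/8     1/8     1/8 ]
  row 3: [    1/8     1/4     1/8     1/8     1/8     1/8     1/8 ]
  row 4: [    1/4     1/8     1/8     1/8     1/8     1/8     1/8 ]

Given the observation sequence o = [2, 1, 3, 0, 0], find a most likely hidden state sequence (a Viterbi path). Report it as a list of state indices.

t=0: δ = [1.562e-02, 9.375e-02, 1.562e-02, 1.562e-02, 3.125e-02]  (obs o_0=2)
t=1: δ = [1.465e-03, 2.930e-03, 1.465e-03, 5.859e-03, 2.930e-03]  ψ = [1, 1, 1, 1, 1]  (obs o_1=1)
t=2: δ = [9.155e-05, 1.831e-04, 3.662e-04, 1.831e-04, 9.155e-05]  ψ = [3, 3, 3, 3, 1]  (obs o_2=3)
t=3: δ = [5.722e-06, 1.144e-05, 1.717e-05, 5.722e-06, 1.144e-05]  ψ = [2, 2, 2, 1, 1]  (obs o_3=0)
t=4: δ = [2.682e-07, 5.364e-07, 8.047e-07, 3.576e-07, 7.153e-07]  ψ = [0, 2, 2, 1, 1]  (obs o_4=0)
backtrack: best end state = 2; path = [1, 3, 2, 2, 2]

path = [1, 3, 2, 2, 2]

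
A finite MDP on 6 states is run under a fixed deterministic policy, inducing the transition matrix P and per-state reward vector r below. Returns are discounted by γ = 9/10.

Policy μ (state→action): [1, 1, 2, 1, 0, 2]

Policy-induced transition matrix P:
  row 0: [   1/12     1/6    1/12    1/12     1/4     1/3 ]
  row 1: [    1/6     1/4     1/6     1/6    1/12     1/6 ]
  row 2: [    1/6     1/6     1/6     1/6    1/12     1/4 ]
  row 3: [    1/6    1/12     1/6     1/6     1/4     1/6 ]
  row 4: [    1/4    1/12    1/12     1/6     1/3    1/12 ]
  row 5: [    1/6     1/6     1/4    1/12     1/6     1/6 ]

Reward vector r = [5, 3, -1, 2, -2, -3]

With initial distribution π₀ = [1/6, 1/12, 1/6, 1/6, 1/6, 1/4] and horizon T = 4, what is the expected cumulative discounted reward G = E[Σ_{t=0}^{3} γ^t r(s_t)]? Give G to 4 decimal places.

G = 1.2073

t=0: π = [0.1667, 0.0833, 0.1667, 0.1667, 0.1667, 0.2500], E[r] = 0.1667, γ^t·E[r] = 0.166667, running G = 0.166667
t=1: π = [0.1667, 0.1458, 0.1597, 0.1319, 0.2014, 0.1944], E[r] = 0.3889, γ^t·E[r] = 0.350000, running G = 0.516667
t=2: π = [0.1696, 0.1510, 0.1522, 0.1366, 0.1997, 0.1910], E[r] = 0.4497, γ^t·E[r] = 0.364219, running G = 0.880885
t=3: π = [0.1692, 0.1512, 0.1518, 0.1366, 0.2002, 0.1910], E[r] = 0.4477, γ^t·E[r] = 0.326391, running G = 1.207276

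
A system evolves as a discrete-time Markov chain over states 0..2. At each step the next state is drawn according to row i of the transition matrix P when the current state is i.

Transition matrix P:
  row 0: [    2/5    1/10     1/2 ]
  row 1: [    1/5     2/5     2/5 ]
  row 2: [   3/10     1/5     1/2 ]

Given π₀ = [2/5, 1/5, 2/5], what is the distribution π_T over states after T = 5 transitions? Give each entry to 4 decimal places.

π = [0.3099, 0.2112, 0.4789]

t=0: π = [0.4000, 0.2000, 0.4000]
t=1: π = [0.3200, 0.2000, 0.4800]
t=2: π = [0.3120, 0.2080, 0.4800]
t=3: π = [0.3104, 0.2104, 0.4792]
t=4: π = [0.3100, 0.2110, 0.4790]
t=5: π = [0.3099, 0.2112, 0.4789]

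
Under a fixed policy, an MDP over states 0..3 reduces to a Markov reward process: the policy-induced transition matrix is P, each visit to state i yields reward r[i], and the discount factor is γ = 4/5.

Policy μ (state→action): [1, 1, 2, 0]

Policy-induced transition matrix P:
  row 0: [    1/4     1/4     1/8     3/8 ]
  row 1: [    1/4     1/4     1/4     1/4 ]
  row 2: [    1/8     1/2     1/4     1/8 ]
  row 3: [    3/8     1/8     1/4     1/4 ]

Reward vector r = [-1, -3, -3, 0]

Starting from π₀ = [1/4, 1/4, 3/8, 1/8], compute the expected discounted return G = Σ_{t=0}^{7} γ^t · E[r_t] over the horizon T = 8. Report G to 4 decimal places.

t=0: π = [0.2500, 0.2500, 0.3750, 0.1250], E[r] = -2.1250, γ^t·E[r] = -2.125000, running G = -2.125000
t=1: π = [0.2188, 0.3281, 0.2188, 0.2344], E[r] = -1.8594, γ^t·E[r] = -1.487500, running G = -3.612500
t=2: π = [0.2520, 0.2754, 0.2227, 0.2500], E[r] = -1.7461, γ^t·E[r] = -1.117500, running G = -4.730000
t=3: π = [0.2534, 0.2744, 0.2185, 0.2537], E[r] = -1.7322, γ^t·E[r] = -0.886875, running G = -5.616875
t=4: π = [0.2544, 0.2729, 0.2183, 0.2544], E[r] = -1.7281, γ^t·E[r] = -0.707838, running G = -6.324713
t=5: π = [0.2545, 0.2728, 0.2182, 0.2545], E[r] = -1.7275, γ^t·E[r] = -0.566055, running G = -6.890768
t=6: π = [0.2545, 0.2727, 0.2182, 0.2545], E[r] = -1.7273, γ^t·E[r] = -0.452804, running G = -7.343571
t=7: π = [0.2545, 0.2727, 0.2182, 0.2545], E[r] = -1.7273, γ^t·E[r] = -0.362237, running G = -7.705808

G = -7.7058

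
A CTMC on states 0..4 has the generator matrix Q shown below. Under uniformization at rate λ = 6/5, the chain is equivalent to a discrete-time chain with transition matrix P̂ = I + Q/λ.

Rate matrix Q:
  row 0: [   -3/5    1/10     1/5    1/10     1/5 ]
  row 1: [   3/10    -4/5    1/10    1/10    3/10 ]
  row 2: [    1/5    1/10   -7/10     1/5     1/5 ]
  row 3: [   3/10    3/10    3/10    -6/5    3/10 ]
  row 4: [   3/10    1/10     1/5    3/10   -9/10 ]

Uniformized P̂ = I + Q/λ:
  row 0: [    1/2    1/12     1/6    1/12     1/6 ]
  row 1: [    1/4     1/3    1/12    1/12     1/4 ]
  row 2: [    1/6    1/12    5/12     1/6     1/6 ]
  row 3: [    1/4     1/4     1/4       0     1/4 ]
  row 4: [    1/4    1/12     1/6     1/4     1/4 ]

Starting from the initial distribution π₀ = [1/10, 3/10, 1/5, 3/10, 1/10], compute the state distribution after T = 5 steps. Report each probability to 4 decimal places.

t=0: π = [0.1000, 0.3000, 0.2000, 0.3000, 0.1000]
t=1: π = [0.2583, 0.2083, 0.2167, 0.0917, 0.2250]
t=2: π = [0.2965, 0.1507, 0.2111, 0.1313, 0.2104]
t=3: π = [0.3065, 0.1429, 0.2178, 0.1251, 0.2077]
t=4: π = [0.3085, 0.1399, 0.2196, 0.1257, 0.2063]
t=5: π = [0.3088, 0.1393, 0.2204, 0.1255, 0.2060]

π = [0.3088, 0.1393, 0.2204, 0.1255, 0.2060]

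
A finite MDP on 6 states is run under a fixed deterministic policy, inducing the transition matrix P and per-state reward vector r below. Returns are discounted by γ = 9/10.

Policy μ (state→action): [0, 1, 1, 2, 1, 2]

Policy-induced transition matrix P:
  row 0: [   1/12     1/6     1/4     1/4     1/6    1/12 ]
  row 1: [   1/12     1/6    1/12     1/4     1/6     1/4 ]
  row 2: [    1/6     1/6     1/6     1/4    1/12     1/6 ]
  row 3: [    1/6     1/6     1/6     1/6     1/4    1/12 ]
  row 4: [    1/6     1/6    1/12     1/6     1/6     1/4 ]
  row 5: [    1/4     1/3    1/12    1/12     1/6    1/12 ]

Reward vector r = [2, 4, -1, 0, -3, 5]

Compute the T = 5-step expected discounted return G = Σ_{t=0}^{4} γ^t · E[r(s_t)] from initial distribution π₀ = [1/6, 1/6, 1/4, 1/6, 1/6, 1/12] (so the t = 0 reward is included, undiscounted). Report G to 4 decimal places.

G = 4.3558

t=0: π = [0.1667, 0.1667, 0.2500, 0.1667, 0.1667, 0.0833], E[r] = 0.6667, γ^t·E[r] = 0.666667, running G = 0.666667
t=1: π = [0.1458, 0.1806, 0.1458, 0.2083, 0.1597, 0.1597], E[r] = 1.1875, γ^t·E[r] = 1.068750, running G = 1.735417
t=2: π = [0.1528, 0.1933, 0.1372, 0.1927, 0.1719, 0.1522], E[r] = 1.1869, γ^t·E[r] = 0.961406, running G = 2.696823
t=3: π = [0.1505, 0.1920, 0.1363, 0.1943, 0.1713, 0.1556], E[r] = 1.1971, γ^t·E[r] = 0.872684, running G = 3.569507
t=4: π = [0.1511, 0.1926, 0.1360, 0.1936, 0.1715, 0.1552], E[r] = 1.1984, γ^t·E[r] = 0.786248, running G = 4.355755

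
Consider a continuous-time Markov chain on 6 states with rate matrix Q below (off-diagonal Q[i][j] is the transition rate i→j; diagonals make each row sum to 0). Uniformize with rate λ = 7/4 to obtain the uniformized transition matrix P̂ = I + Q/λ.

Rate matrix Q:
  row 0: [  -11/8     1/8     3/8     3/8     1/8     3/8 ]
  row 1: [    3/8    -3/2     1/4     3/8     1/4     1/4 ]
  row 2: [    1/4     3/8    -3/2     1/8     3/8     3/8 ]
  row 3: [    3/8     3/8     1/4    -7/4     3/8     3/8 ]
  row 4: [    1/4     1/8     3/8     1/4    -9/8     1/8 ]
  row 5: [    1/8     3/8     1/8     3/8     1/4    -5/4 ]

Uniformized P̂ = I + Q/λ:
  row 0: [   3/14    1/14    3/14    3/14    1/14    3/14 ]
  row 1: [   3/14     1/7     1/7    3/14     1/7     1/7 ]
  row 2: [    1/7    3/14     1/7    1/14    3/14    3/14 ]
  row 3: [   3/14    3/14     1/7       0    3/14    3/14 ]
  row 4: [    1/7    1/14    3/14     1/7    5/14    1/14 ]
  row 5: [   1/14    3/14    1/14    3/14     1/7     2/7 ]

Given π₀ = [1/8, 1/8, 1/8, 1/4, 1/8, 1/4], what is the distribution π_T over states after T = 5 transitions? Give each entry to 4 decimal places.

π = [0.1623, 0.1525, 0.1548, 0.1468, 0.1945, 0.1892]

t=0: π = [0.1250, 0.1250, 0.1250, 0.2500, 0.1250, 0.2500]
t=1: π = [0.1607, 0.1696, 0.1429, 0.1339, 0.1875, 0.2054]
t=2: π = [0.1614, 0.1524, 0.1531, 0.1518, 0.1913, 0.1901]
t=3: π = [0.1625, 0.1530, 0.1545, 0.1462, 0.1941, 0.1896]
t=4: π = [0.1623, 0.1524, 0.1548, 0.1470, 0.1943, 0.1892]
t=5: π = [0.1623, 0.1525, 0.1548, 0.1468, 0.1945, 0.1892]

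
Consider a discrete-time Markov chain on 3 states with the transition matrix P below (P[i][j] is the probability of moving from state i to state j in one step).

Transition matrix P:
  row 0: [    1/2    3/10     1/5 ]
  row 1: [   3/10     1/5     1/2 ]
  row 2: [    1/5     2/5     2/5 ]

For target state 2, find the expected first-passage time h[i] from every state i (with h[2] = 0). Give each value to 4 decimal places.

First-step conditioning: h[2] = 0; for i ≠ 2, h[i] = 1 + Σ_k P[i][k]·h[k].
  h[0] = 1 + 1/2·h[0] + 3/10·h[1]
  h[1] = 1 + 3/10·h[0] + 1/5·h[1]
Solving the 2×2 linear system over states ≠ 2 gives exactly h = [110/31, 80/31, 0] (h[2] = 0 is the target).

h = [3.5484, 2.5806, 0.0000]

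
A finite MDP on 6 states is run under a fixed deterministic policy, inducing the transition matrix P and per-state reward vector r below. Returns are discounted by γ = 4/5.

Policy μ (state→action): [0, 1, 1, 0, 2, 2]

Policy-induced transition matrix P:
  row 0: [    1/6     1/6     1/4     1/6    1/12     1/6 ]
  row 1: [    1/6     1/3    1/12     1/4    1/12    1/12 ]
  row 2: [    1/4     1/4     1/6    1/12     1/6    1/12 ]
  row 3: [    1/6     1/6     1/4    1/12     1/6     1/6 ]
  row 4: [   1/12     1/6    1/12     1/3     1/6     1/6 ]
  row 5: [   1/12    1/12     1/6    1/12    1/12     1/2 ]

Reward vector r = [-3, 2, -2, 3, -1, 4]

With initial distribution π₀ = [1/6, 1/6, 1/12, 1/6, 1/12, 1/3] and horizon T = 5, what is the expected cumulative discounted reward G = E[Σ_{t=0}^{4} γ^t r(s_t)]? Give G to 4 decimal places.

t=0: π = [0.1667, 0.1667, 0.0833, 0.1667, 0.0833, 0.3333], E[r] = 1.4167, γ^t·E[r] = 1.416667, running G = 1.416667
t=1: π = [0.1389, 0.1736, 0.1736, 0.1458, 0.1111, 0.2569], E[r] = 0.9375, γ^t·E[r] = 0.750000, running G = 2.166667
t=2: π = [0.1505, 0.1887, 0.1667, 0.1516, 0.1192, 0.2234], E[r] = 0.8218, γ^t·E[r] = 0.525926, running G = 2.692593
t=3: π = [0.1520, 0.1934, 0.1662, 0.1571, 0.1198, 0.2115], E[r] = 0.7960, γ^t·E[r] = 0.407556, running G = 3.100148
t=4: π = [0.1529, 0.1951, 0.1663, 0.1582, 0.1203, 0.2072], E[r] = 0.7820, γ^t·E[r] = 0.320296, running G = 3.420444

G = 3.4204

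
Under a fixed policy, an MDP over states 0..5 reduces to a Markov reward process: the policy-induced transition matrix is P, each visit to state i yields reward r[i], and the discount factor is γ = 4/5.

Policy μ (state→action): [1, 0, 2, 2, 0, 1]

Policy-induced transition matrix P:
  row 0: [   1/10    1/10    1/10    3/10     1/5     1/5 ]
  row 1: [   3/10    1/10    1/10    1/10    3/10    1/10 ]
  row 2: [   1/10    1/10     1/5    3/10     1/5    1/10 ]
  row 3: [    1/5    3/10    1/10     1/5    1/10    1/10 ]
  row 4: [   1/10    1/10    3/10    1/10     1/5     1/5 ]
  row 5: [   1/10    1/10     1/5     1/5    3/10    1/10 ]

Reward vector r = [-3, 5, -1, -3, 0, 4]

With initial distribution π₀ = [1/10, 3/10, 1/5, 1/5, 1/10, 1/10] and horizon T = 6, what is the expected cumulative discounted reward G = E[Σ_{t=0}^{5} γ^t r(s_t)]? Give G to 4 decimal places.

t=0: π = [0.1000, 0.3000, 0.2000, 0.2000, 0.1000, 0.1000], E[r] = 0.8000, γ^t·E[r] = 0.800000, running G = 0.800000
t=1: π = [0.1800, 0.1400, 0.1500, 0.1900, 0.2200, 0.1200], E[r] = -0.0800, γ^t·E[r] = -0.064000, running G = 0.736000
t=2: π = [0.1470, 0.1380, 0.1710, 0.1970, 0.2070, 0.1400], E[r] = 0.0470, γ^t·E[r] = 0.030080, running G = 0.766080
t=3: π = [0.1473, 0.1394, 0.1725, 0.1973, 0.2081, 0.1354], E[r] = 0.0323, γ^t·E[r] = 0.016538, running G = 0.782618
t=4: π = [0.1476, 0.1395, 0.1724, 0.1972, 0.2078, 0.1355], E[r] = 0.0325, γ^t·E[r] = 0.013324, running G = 0.795942
t=5: π = [0.1476, 0.1394, 0.1723, 0.1973, 0.2078, 0.1355], E[r] = 0.0323, γ^t·E[r] = 0.010597, running G = 0.806539

G = 0.8065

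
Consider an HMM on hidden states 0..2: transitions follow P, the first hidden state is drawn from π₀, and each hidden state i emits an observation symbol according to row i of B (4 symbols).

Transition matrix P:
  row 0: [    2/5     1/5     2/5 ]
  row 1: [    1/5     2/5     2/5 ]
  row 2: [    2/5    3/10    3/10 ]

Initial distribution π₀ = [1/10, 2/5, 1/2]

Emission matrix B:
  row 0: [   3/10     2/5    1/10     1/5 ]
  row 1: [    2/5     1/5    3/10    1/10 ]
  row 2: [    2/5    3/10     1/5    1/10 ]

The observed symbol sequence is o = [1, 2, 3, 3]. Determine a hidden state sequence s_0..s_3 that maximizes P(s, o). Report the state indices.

t=0: δ = [4.000e-02, 8.000e-02, 1.500e-01]  (obs o_0=1)
t=1: δ = [6.000e-03, 1.350e-02, 9.000e-03]  ψ = [2, 2, 2]  (obs o_1=2)
t=2: δ = [7.200e-04, 5.400e-04, 5.400e-04]  ψ = [2, 1, 1]  (obs o_2=3)
t=3: δ = [5.760e-05, 2.160e-05, 2.880e-05]  ψ = [0, 1, 0]  (obs o_3=3)
backtrack: best end state = 0; path = [2, 2, 0, 0]

path = [2, 2, 0, 0]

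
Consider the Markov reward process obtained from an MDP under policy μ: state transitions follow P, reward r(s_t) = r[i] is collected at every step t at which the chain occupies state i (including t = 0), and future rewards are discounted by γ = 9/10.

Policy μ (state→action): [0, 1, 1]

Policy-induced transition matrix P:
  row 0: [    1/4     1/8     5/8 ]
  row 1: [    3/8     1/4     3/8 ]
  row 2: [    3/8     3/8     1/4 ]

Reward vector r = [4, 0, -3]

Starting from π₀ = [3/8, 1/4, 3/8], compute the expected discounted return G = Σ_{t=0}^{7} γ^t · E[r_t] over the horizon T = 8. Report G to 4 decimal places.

t=0: π = [0.3750, 0.2500, 0.3750], E[r] = 0.3750, γ^t·E[r] = 0.375000, running G = 0.375000
t=1: π = [0.3281, 0.2500, 0.4219], E[r] = 0.0469, γ^t·E[r] = 0.042188, running G = 0.417188
t=2: π = [0.3340, 0.2617, 0.4043], E[r] = 0.1230, γ^t·E[r] = 0.099668, running G = 0.516855
t=3: π = [0.3333, 0.2588, 0.4080], E[r] = 0.1091, γ^t·E[r] = 0.079556, running G = 0.596412
t=4: π = [0.3333, 0.2593, 0.4073], E[r] = 0.1114, γ^t·E[r] = 0.073102, running G = 0.669514
t=5: π = [0.3333, 0.2592, 0.4074], E[r] = 0.1111, γ^t·E[r] = 0.065583, running G = 0.735097
t=6: π = [0.3333, 0.2593, 0.4074], E[r] = 0.1111, γ^t·E[r] = 0.059053, running G = 0.794150
t=7: π = [0.3333, 0.2593, 0.4074], E[r] = 0.1111, γ^t·E[r] = 0.053144, running G = 0.847293

G = 0.8473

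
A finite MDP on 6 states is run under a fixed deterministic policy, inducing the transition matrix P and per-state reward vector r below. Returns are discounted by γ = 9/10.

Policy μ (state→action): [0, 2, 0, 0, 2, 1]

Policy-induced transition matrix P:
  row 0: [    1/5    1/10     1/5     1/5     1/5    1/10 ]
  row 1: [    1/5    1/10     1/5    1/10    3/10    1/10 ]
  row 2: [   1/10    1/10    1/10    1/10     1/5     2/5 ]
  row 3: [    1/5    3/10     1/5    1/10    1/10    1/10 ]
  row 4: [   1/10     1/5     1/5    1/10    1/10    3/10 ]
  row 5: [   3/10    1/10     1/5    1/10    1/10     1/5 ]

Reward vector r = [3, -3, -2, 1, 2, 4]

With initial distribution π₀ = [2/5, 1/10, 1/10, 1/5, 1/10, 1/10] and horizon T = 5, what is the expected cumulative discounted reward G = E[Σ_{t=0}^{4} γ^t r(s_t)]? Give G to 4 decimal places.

G = 4.5670

t=0: π = [0.4000, 0.1000, 0.1000, 0.2000, 0.1000, 0.1000], E[r] = 1.5000, γ^t·E[r] = 1.500000, running G = 1.500000
t=1: π = [0.1900, 0.1500, 0.1900, 0.1400, 0.1700, 0.1600], E[r] = 0.8600, γ^t·E[r] = 0.774000, running G = 2.274000
t=2: π = [0.1800, 0.1450, 0.1810, 0.1190, 0.1680, 0.2070], E[r] = 1.0260, γ^t·E[r] = 0.831060, running G = 3.105060
t=3: π = [0.1858, 0.1406, 0.1819, 0.1180, 0.1651, 0.2086], E[r] = 1.0544, γ^t·E[r] = 0.768658, running G = 3.873718
t=4: π = [0.1862, 0.1401, 0.1818, 0.1186, 0.1649, 0.2085], E[r] = 1.0567, γ^t·E[r] = 0.693294, running G = 4.567012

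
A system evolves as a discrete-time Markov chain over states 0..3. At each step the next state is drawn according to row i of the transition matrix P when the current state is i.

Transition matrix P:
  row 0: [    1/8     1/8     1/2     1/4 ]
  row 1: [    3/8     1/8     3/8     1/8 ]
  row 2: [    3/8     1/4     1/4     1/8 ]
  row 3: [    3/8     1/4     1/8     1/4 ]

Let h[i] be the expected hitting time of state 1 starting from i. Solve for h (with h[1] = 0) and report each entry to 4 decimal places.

First-step conditioning: h[1] = 0; for i ≠ 1, h[i] = 1 + Σ_k P[i][k]·h[k].
  h[0] = 1 + 1/8·h[0] + 1/2·h[2] + 1/4·h[3]
  h[2] = 1 + 3/8·h[0] + 1/4·h[2] + 1/8·h[3]
  h[3] = 1 + 3/8·h[0] + 1/8·h[2] + 1/4·h[3]
Solving the 3×3 linear system over states ≠ 1 gives exactly h = [88/17, 0, 80/17, 80/17] (h[1] = 0 is the target).

h = [5.1765, 0.0000, 4.7059, 4.7059]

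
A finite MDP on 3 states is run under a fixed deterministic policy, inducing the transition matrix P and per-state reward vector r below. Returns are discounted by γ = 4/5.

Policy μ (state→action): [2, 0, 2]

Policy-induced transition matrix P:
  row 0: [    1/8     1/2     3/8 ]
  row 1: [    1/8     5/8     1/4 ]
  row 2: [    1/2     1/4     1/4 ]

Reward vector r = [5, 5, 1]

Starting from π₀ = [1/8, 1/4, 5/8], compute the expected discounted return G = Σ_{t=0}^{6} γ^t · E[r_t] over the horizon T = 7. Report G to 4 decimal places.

G = 13.9673

t=0: π = [0.1250, 0.2500, 0.6250], E[r] = 2.5000, γ^t·E[r] = 2.500000, running G = 2.500000
t=1: π = [0.3594, 0.3750, 0.2656], E[r] = 3.9375, γ^t·E[r] = 3.150000, running G = 5.650000
t=2: π = [0.2246, 0.4805, 0.2949], E[r] = 3.8203, γ^t·E[r] = 2.445000, running G = 8.095000
t=3: π = [0.2356, 0.4863, 0.2781], E[r] = 3.8877, γ^t·E[r] = 1.990500, running G = 10.085500
t=4: π = [0.2293, 0.4913, 0.2794], E[r] = 3.8822, γ^t·E[r] = 1.590150, running G = 11.675650
t=5: π = [0.2298, 0.4915, 0.2787], E[r] = 3.8854, γ^t·E[r] = 1.273155, running G = 12.948805
t=6: π = [0.2295, 0.4918, 0.2787], E[r] = 3.8851, γ^t·E[r] = 1.018457, running G = 13.967262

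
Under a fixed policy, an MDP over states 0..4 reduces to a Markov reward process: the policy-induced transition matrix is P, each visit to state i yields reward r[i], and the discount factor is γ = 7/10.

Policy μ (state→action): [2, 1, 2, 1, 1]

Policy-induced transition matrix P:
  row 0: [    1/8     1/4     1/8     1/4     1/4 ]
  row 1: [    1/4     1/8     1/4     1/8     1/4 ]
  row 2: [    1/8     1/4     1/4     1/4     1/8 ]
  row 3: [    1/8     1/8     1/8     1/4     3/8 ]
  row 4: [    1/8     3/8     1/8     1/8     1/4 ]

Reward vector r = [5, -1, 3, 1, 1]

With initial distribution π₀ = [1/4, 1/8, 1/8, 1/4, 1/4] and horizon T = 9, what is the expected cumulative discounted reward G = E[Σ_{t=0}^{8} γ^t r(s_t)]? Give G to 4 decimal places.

t=0: π = [0.2500, 0.1250, 0.1250, 0.2500, 0.2500], E[r] = 2.0000, γ^t·E[r] = 2.000000, running G = 2.000000
t=1: π = [0.1406, 0.2344, 0.1563, 0.2031, 0.2656], E[r] = 1.4063, γ^t·E[r] = 0.984375, running G = 2.984375
t=2: π = [0.1543, 0.2285, 0.1738, 0.1875, 0.2559], E[r] = 1.5078, γ^t·E[r] = 0.738828, running G = 3.723203
t=3: π = [0.1536, 0.2300, 0.1753, 0.1895, 0.2517], E[r] = 1.5049, γ^t·E[r] = 0.516175, running G = 4.239378
t=4: π = [0.1537, 0.2290, 0.1757, 0.1898, 0.2518], E[r] = 1.5082, γ^t·E[r] = 0.362128, running G = 4.601506
t=5: π = [0.1536, 0.2291, 0.1756, 0.1899, 0.2518], E[r] = 1.5075, γ^t·E[r] = 0.253358, running G = 4.854864
t=6: π = [0.1536, 0.2291, 0.1756, 0.1899, 0.2518], E[r] = 1.5075, γ^t·E[r] = 0.177362, running G = 5.032226
t=7: π = [0.1536, 0.2291, 0.1756, 0.1899, 0.2518], E[r] = 1.5075, γ^t·E[r] = 0.124150, running G = 5.156376
t=8: π = [0.1536, 0.2291, 0.1756, 0.1899, 0.2518], E[r] = 1.5075, γ^t·E[r] = 0.086906, running G = 5.243282

G = 5.2433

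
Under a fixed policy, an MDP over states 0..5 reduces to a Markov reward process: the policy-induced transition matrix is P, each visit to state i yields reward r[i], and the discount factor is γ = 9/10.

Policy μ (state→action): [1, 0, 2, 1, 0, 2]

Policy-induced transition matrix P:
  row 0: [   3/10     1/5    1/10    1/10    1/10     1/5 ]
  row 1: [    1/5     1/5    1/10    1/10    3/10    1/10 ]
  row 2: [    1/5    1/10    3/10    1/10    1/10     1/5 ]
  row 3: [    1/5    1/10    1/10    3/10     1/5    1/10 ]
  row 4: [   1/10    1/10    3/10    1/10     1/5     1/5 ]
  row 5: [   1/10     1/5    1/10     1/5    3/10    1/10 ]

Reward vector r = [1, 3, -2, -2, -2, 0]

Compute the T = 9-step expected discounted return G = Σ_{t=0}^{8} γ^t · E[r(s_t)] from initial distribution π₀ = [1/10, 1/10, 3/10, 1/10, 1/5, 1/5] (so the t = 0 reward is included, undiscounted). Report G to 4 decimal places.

G = -2.9060

t=0: π = [0.1000, 0.1000, 0.3000, 0.1000, 0.2000, 0.2000], E[r] = -0.8000, γ^t·E[r] = -0.800000, running G = -0.800000
t=1: π = [0.1700, 0.1400, 0.2000, 0.1400, 0.1900, 0.1600], E[r] = -0.4700, γ^t·E[r] = -0.423000, running G = -1.223000
t=2: π = [0.1820, 0.1470, 0.1780, 0.1440, 0.1930, 0.1560], E[r] = -0.4070, γ^t·E[r] = -0.329670, running G = -1.552670
t=3: π = [0.1833, 0.1485, 0.1742, 0.1444, 0.1943, 0.1553], E[r] = -0.3970, γ^t·E[r] = -0.289413, running G = -1.842083
t=4: π = [0.1834, 0.1487, 0.1737, 0.1444, 0.1946, 0.1552], E[r] = -0.3960, γ^t·E[r] = -0.259802, running G = -2.101885
t=5: π = [0.1834, 0.1487, 0.1737, 0.1444, 0.1947, 0.1552], E[r] = -0.3960, γ^t·E[r] = -0.233812, running G = -2.335697
t=6: π = [0.1834, 0.1487, 0.1737, 0.1444, 0.1947, 0.1552], E[r] = -0.3960, γ^t·E[r] = -0.210441, running G = -2.546138
t=7: π = [0.1833, 0.1487, 0.1737, 0.1444, 0.1947, 0.1552], E[r] = -0.3960, γ^t·E[r] = -0.189400, running G = -2.735538
t=8: π = [0.1833, 0.1487, 0.1737, 0.1444, 0.1947, 0.1552], E[r] = -0.3960, γ^t·E[r] = -0.170460, running G = -2.905998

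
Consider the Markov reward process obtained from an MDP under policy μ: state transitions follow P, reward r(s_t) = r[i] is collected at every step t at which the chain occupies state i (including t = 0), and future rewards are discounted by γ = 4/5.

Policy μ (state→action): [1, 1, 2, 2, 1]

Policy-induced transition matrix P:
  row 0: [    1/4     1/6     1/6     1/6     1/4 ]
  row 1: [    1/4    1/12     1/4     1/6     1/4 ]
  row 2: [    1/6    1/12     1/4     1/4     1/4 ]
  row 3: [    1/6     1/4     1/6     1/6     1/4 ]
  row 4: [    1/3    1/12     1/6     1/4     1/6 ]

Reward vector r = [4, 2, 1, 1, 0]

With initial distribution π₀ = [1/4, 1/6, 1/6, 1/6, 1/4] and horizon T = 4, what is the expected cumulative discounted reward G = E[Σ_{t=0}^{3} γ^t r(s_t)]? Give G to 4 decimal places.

t=0: π = [0.2500, 0.1667, 0.1667, 0.1667, 0.2500], E[r] = 1.6667, γ^t·E[r] = 1.666667, running G = 1.666667
t=1: π = [0.2431, 0.1319, 0.1944, 0.2014, 0.2292], E[r] = 1.6319, γ^t·E[r] = 1.305556, running G = 2.972222
t=2: π = [0.2361, 0.1372, 0.1939, 0.2020, 0.2309], E[r] = 1.6146, γ^t·E[r] = 1.033333, running G = 4.005556
t=3: π = [0.2363, 0.1367, 0.1943, 0.2021, 0.2308], E[r] = 1.6147, γ^t·E[r] = 0.826716, running G = 4.832272

G = 4.8323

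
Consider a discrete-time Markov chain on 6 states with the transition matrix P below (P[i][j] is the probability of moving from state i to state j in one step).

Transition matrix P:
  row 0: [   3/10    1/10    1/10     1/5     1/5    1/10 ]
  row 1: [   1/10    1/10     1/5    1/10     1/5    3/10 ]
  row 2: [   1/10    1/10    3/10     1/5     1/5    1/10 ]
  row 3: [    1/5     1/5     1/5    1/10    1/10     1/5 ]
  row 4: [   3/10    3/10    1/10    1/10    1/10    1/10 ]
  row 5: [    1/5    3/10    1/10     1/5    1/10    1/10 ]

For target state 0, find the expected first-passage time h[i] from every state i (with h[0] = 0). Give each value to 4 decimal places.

h = [0.0000, 6.1551, 6.2078, 5.6904, 5.1166, 5.6856]

First-step conditioning: h[0] = 0; for i ≠ 0, h[i] = 1 + Σ_k P[i][k]·h[k].
  h[1] = 1 + 1/10·h[1] + 1/5·h[2] + 1/10·h[3] + 1/5·h[4] + 3/10·h[5]
  h[2] = 1 + 1/10·h[1] + 3/10·h[2] + 1/5·h[3] + 1/5·h[4] + 1/10·h[5]
  h[3] = 1 + 1/5·h[1] + 1/5·h[2] + 1/10·h[3] + 1/10·h[4] + 1/5·h[5]
  h[4] = 1 + 3/10·h[1] + 1/10·h[2] + 1/10·h[3] + 1/10·h[4] + 1/10·h[5]
  h[5] = 1 + 3/10·h[1] + 1/10·h[2] + 1/5·h[3] + 1/10·h[4] + 1/10·h[5]
Solving the 5×5 linear system over states ≠ 0 gives exactly h = [0, 1865/303, 58310/9393, 53450/9393, 16020/3131, 53405/9393] (h[0] = 0 is the target).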